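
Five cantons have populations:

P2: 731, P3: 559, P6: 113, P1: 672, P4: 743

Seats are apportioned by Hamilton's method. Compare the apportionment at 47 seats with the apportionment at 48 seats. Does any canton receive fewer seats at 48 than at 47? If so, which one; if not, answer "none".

At 47 seats: P2 12, P3 9, P6 2, P1 11, P4 13.
At 48 seats: P2 12, P3 10, P6 2, P1 11, P4 13.
No canton's allocation decreased.

none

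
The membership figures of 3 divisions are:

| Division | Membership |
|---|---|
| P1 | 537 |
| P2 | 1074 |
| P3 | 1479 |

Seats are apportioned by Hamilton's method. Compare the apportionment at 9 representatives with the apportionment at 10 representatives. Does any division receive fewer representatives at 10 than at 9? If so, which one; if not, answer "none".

none

At 9 seats: P1 2, P2 3, P3 4.
At 10 seats: P1 2, P2 3, P3 5.
No division's allocation decreased.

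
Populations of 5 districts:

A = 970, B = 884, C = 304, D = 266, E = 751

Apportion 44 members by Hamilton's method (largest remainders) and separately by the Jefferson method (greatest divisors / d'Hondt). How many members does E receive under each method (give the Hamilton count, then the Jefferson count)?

10 and 11

Hamilton: A 14, B 12, C 4, D 4, E 10.
Jefferson: A 14, B 12, C 4, D 3, E 11.
E gets 10 under Hamilton and 11 under Jefferson.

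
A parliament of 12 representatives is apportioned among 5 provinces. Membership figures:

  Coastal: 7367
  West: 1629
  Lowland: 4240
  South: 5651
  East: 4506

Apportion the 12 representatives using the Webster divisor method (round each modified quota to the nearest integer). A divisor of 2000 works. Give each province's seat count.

Coastal 4, West 1, Lowland 2, South 3, East 2

With modified divisor 2000: modified quotas Coastal 3.683, West 0.815, Lowland 2.120, South 2.825, East 2.253.
Rounding to the nearest integer: Coastal 4, West 1, Lowland 2, South 3, East 2 (total 12).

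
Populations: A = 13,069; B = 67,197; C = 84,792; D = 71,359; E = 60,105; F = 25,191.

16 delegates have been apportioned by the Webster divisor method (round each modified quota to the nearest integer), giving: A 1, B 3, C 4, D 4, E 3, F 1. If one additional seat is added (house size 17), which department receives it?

Priority for the next seat is population ÷ (current seats + 0.5).
Priorities: A 8712.667, B 19199.143, C 18842.667, D 15857.556, E 17172.857, F 16794.000.
Highest priority: B.

B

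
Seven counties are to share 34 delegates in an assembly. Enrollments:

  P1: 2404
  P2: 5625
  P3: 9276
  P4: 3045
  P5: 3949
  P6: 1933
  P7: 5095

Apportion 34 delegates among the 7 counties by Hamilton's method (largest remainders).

P1: 3; P2: 6; P3: 10; P4: 3; P5: 4; P6: 2; P7: 6

Total 31327; standard divisor 31327/34 ≈ 921.382.
Standard quotas: P1 2.6091, P2 6.1050, P3 10.0675, P4 3.3048, P5 4.2860, P6 2.0979, P7 5.5297.
Lower quotas: P1 2, P2 6, P3 10, P4 3, P5 4, P6 2, P7 5 (sum 32, leaving 2 seats).
Remainders in descending order: P1 0.6091, P7 0.5297, P4 0.3048, P5 0.2860, P2 0.1050, P6 0.0979, P3 0.0675.
The surplus seats go to P1, P7.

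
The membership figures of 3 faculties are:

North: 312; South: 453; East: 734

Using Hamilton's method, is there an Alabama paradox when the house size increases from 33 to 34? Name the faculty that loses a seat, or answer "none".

At 33 seats: North 7, South 10, East 16.
At 34 seats: North 7, South 10, East 17.
No faculty's allocation decreased.

none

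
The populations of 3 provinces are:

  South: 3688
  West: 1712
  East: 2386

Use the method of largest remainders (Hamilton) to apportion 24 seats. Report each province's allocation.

South=12, West=5, East=7

The standard divisor is 7786/24 ≈ 324.417.
Standard quotas: South 11.368, West 5.277, East 7.355.
Lower quotas: South 11, West 5, East 7 (sum 23, leaving 1 seat).
Remainders in descending order: South 0.368, East 0.355, West 0.277.
The surplus seat goes to South.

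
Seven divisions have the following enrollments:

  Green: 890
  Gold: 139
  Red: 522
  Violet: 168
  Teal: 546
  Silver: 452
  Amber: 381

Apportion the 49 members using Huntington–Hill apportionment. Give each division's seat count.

Green=14; Gold=2; Red=8; Violet=3; Teal=9; Silver=7; Amber=6

With divisor 63: modified quotas Green 14.127, Gold 2.206, Red 8.286, Violet 2.667, Teal 8.667, Silver 7.175, Amber 6.048.
Geometric-mean thresholds: Green √(14·15)=14.491, Gold √(2·3)=2.449, Red √(8·9)=8.485, Violet √(2·3)=2.449, Teal √(8·9)=8.485, Silver √(7·8)=7.483, Amber √(6·7)=6.481.
Each quota rounded against its threshold gives Green 14, Gold 2, Red 8, Violet 3, Teal 9, Silver 7, Amber 6 (total 49).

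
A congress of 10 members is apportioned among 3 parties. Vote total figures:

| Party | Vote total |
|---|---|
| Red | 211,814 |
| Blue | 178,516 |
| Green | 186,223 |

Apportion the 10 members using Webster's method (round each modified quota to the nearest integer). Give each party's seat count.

Red=4; Blue=3; Green=3

Standard divisor 576553/10 ≈ 57655.3; standard quotas: Red 3.674, Blue 3.096, Green 3.230.
Rounding to the nearest integer gives Red 4, Blue 3, Green 3 — total 10, matching the house size, so no adjustment is needed.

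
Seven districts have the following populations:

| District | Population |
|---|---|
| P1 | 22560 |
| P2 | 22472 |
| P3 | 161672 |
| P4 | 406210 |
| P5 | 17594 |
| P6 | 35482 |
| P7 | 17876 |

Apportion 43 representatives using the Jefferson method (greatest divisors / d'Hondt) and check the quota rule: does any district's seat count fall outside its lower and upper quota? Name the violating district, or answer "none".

P4

Standard quotas: P1 1.419, P2 1.413, P3 10.166, P4 25.542, P5 1.106, P6 2.231, P7 1.124.
Jefferson allocation: P1 1, P2 1, P3 10, P4 27, P5 1, P6 2, P7 1.
P4 has quota 25.542 (lower 25, upper 26) but receives 27 — outside the quota interval.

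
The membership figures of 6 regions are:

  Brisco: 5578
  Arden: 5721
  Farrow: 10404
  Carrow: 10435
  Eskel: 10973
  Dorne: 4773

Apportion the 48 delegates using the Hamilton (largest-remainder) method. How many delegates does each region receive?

Standard divisor: 47884 ÷ 48 ≈ 997.583.
Standard quotas: Brisco 5.5915, Arden 5.7349, Farrow 10.4292, Carrow 10.4603, Eskel 10.9996, Dorne 4.7846.
Lower quotas: Brisco 5, Arden 5, Farrow 10, Carrow 10, Eskel 10, Dorne 4 (sum 44, leaving 4 seats).
Remainders in descending order: Eskel 0.9996, Dorne 0.7846, Arden 0.7349, Brisco 0.5915, Carrow 0.4603, Farrow 0.4292.
The surplus seats go to Eskel, Dorne, Arden, Brisco.

Brisco=6; Arden=6; Farrow=10; Carrow=10; Eskel=11; Dorne=5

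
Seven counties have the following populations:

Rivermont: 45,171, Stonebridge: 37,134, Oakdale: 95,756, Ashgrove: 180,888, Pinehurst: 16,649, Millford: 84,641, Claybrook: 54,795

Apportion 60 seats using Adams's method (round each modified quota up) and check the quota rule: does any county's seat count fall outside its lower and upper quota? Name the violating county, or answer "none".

Standard quotas: Rivermont 5.262, Stonebridge 4.326, Oakdale 11.155, Ashgrove 21.073, Pinehurst 1.940, Millford 9.860, Claybrook 6.383.
Adams allocation: Rivermont 5, Stonebridge 5, Oakdale 11, Ashgrove 20, Pinehurst 2, Millford 10, Claybrook 7.
Ashgrove has quota 21.073 (lower 21, upper 22) but receives 20 — outside the quota interval.

Ashgrove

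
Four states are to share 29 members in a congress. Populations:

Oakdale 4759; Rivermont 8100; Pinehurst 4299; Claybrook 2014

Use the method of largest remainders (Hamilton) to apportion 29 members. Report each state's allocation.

Total 19172; standard divisor 19172/29 ≈ 661.103.
Standard quotas: Oakdale 7.1986, Rivermont 12.2522, Pinehurst 6.5028, Claybrook 3.0464.
Lower quotas: Oakdale 7, Rivermont 12, Pinehurst 6, Claybrook 3 (sum 28, leaving 1 seat).
Remainders in descending order: Pinehurst 0.5028, Rivermont 0.2522, Oakdale 0.1986, Claybrook 0.0464.
The surplus seat goes to Pinehurst.

Oakdale: 7, Rivermont: 12, Pinehurst: 7, Claybrook: 3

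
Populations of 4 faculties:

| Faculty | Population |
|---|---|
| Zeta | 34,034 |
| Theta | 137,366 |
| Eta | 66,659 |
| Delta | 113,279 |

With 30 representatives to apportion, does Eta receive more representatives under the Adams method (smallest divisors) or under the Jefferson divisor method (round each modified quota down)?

Adams

Adams: Zeta 3, Theta 11, Eta 6, Delta 10.
Jefferson: Zeta 3, Theta 12, Eta 5, Delta 10.
Eta gets 6 under Adams and 5 under Jefferson.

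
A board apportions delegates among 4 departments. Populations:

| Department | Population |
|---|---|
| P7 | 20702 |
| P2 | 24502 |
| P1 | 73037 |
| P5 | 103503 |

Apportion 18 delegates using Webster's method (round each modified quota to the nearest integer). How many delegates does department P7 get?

Standard divisor 221744/18 ≈ 12319.111; standard quotas: P7 1.680, P2 1.989, P1 5.929, P5 8.402.
Rounding to the nearest integer gives P7 2, P2 2, P1 6, P5 8 — total 18, matching the house size, so no adjustment is needed.
P7 receives 2.

2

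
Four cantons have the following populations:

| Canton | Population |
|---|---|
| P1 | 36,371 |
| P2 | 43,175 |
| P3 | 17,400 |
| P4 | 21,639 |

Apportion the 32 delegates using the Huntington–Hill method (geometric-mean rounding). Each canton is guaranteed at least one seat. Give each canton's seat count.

P1 10; P2 11; P3 5; P4 6

With divisor 3796: modified quotas P1 9.581, P2 11.374, P3 4.584, P4 5.700.
Geometric-mean thresholds: P1 √(9·10)=9.487, P2 √(11·12)=11.489, P3 √(4·5)=4.472, P4 √(5·6)=5.477.
Each quota rounded against its threshold gives P1 10, P2 11, P3 5, P4 6 (total 32).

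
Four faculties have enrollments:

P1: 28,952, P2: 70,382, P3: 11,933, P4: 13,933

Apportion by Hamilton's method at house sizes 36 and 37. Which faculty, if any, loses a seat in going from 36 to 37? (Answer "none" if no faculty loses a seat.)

At 36 seats: P1 8, P2 20, P3 4, P4 4.
At 37 seats: P1 9, P2 21, P3 3, P4 4.
P3 drops from 4 to 3.

P3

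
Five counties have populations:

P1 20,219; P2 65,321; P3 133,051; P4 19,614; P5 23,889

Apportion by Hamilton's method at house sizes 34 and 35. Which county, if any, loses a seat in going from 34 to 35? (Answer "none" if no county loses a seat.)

At 34 seats: P1 3, P2 8, P3 17, P4 3, P5 3.
At 35 seats: P1 3, P2 9, P3 18, P4 2, P5 3.
P4 drops from 3 to 2.

P4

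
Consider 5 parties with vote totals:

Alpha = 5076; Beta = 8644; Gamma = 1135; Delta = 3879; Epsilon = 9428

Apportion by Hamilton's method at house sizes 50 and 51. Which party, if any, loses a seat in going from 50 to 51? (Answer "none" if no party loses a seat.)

none

At 50 seats: Alpha 9, Beta 15, Gamma 2, Delta 7, Epsilon 17.
At 51 seats: Alpha 9, Beta 16, Gamma 2, Delta 7, Epsilon 17.
No party's allocation decreased.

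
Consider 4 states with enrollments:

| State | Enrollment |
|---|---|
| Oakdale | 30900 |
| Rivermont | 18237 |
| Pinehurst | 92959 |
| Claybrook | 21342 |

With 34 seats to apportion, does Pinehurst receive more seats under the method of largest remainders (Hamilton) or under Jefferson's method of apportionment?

Hamilton: Oakdale 6, Rivermont 4, Pinehurst 19, Claybrook 5.
Jefferson: Oakdale 6, Rivermont 4, Pinehurst 20, Claybrook 4.
Pinehurst gets 19 under Hamilton and 20 under Jefferson.

Jefferson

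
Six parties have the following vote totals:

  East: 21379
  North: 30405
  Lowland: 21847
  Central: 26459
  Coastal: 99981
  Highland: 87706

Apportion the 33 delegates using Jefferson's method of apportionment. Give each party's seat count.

Standard divisor 287777/33 ≈ 8720.515; standard quotas: East 2.452, North 3.487, Lowland 2.505, Central 3.034, Coastal 11.465, Highland 10.057.
Rounding down gives 2, 3, 2, 3, 11, 10 = 31 seats, so the divisor must be adjusted.
With modified divisor 7800: modified quotas East 2.741, North 3.898, Lowland 2.801, Central 3.392, Coastal 12.818, Highland 11.244.
Rounding down: East 2, North 3, Lowland 2, Central 3, Coastal 12, Highland 11 (total 33).

East 2, North 3, Lowland 2, Central 3, Coastal 12, Highland 11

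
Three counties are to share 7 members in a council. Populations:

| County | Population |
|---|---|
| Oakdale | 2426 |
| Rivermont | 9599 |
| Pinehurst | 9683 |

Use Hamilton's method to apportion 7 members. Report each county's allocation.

Oakdale: 1, Rivermont: 3, Pinehurst: 3

The standard divisor is 21708/7 ≈ 3101.143.
Standard quotas: Oakdale 0.7823, Rivermont 3.0953, Pinehurst 3.1224.
Lower quotas: Oakdale 0, Rivermont 3, Pinehurst 3 (sum 6, leaving 1 seat).
Remainders in descending order: Oakdale 0.7823, Pinehurst 0.1224, Rivermont 0.0953.
Largest remainder: Oakdale receives the extra seat.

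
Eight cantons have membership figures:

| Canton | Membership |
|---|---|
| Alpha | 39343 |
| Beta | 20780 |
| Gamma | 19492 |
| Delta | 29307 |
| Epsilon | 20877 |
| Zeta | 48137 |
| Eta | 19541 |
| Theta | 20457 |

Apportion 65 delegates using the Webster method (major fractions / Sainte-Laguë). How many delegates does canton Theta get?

6

Standard divisor 217934/65 ≈ 3352.831; standard quotas: Alpha 11.734, Beta 6.198, Gamma 5.814, Delta 8.741, Epsilon 6.227, Zeta 14.357, Eta 5.828, Theta 6.101.
Rounding to the nearest integer gives Alpha 12, Beta 6, Gamma 6, Delta 9, Epsilon 6, Zeta 14, Eta 6, Theta 6 — total 65, matching the house size, so no adjustment is needed.
Theta receives 6.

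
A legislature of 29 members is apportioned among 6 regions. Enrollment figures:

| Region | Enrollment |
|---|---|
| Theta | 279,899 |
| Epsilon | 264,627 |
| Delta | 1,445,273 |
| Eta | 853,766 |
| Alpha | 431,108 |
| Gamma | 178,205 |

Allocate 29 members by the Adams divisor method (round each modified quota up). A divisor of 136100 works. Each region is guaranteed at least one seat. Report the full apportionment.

Theta 3, Epsilon 2, Delta 11, Eta 7, Alpha 4, Gamma 2

With modified divisor 136100: modified quotas Theta 2.057, Epsilon 1.944, Delta 10.619, Eta 6.273, Alpha 3.168, Gamma 1.309.
Rounding up: Theta 3, Epsilon 2, Delta 11, Eta 7, Alpha 4, Gamma 2 (total 29).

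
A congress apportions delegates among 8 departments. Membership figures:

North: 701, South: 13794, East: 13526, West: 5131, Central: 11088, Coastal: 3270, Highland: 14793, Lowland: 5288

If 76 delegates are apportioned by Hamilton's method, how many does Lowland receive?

6

The standard divisor is 67591/76 ≈ 889.355.
Standard quotas: North 0.7882, South 15.5101, East 15.2088, West 5.7693, Central 12.4675, Coastal 3.6768, Highland 16.6334, Lowland 5.9459.
Lower quotas: North 0, South 15, East 15, West 5, Central 12, Coastal 3, Highland 16, Lowland 5 (sum 71, leaving 5 seats).
Remainders in descending order: Lowland 0.9459, North 0.7882, West 0.7693, Coastal 0.6768, Highland 0.6334, South 0.5101, Central 0.4675, East 0.2088.
The surplus seats go to Lowland, North, West, Coastal, Highland.
Lowland receives 6.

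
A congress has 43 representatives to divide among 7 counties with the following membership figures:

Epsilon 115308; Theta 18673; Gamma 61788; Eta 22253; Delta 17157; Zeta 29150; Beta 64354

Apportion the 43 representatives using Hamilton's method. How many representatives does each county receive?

Epsilon 15; Theta 3; Gamma 8; Eta 3; Delta 2; Zeta 4; Beta 8

The standard divisor is 328683/43 ≈ 7643.791.
Standard quotas: Epsilon 15.0852, Theta 2.4429, Gamma 8.0834, Eta 2.9113, Delta 2.2446, Zeta 3.8136, Beta 8.4191.
Lower quotas: Epsilon 15, Theta 2, Gamma 8, Eta 2, Delta 2, Zeta 3, Beta 8 (sum 40, leaving 3 seats).
Remainders in descending order: Eta 0.9113, Zeta 0.8136, Theta 0.4429, Beta 0.4191, Delta 0.2446, Epsilon 0.0852, Gamma 0.0834.
The surplus seats go to Eta, Zeta, Theta.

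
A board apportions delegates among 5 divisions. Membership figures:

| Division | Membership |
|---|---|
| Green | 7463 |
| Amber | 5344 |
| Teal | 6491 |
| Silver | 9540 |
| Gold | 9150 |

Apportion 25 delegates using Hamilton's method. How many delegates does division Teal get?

Standard divisor: 37988 ÷ 25 ≈ 1519.52.
Standard quotas: Green 4.9114, Amber 3.5169, Teal 4.2717, Silver 6.2783, Gold 6.0216.
Lower quotas: Green 4, Amber 3, Teal 4, Silver 6, Gold 6 (sum 23, leaving 2 seats).
Remainders in descending order: Green 0.9114, Amber 0.5169, Silver 0.2783, Teal 0.2717, Gold 0.0216.
The surplus seats go to Green, Amber.
Teal receives 4.

4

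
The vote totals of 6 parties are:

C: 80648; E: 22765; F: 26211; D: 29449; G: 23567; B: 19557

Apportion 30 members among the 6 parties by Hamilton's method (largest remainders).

C 12, E 3, F 4, D 4, G 4, B 3

Total 202197; standard divisor 202197/30 ≈ 6739.9.
Standard quotas: C 11.9658, E 3.3776, F 3.8889, D 4.3694, G 3.4966, B 2.9017.
Lower quotas: C 11, E 3, F 3, D 4, G 3, B 2 (sum 26, leaving 4 seats).
Remainders in descending order: C 0.9658, B 0.9017, F 0.8889, G 0.4966, E 0.3776, D 0.3694.
The surplus seats go to C, B, F, G.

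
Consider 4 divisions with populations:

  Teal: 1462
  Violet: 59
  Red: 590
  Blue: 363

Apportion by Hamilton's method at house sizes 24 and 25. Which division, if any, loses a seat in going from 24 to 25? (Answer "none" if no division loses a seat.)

At 24 seats: Teal 14, Violet 1, Red 6, Blue 3.
At 25 seats: Teal 15, Violet 0, Red 6, Blue 4.
Violet drops from 1 to 0.

Violet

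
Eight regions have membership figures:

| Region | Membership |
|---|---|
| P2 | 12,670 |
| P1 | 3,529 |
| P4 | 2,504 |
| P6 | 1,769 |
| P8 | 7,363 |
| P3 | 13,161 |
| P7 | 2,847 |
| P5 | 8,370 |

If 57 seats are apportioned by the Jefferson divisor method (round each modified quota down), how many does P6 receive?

Standard divisor 52213/57 ≈ 916.018; standard quotas: P2 13.832, P1 3.853, P4 2.734, P6 1.931, P8 8.038, P3 14.368, P7 3.108, P5 9.137.
Rounding down gives 13, 3, 2, 1, 8, 14, 3, 9 = 53 seats, so the divisor must be adjusted.
With modified divisor 860: modified quotas P2 14.733, P1 4.103, P4 2.912, P6 2.057, P8 8.562, P3 15.303, P7 3.310, P5 9.733.
Rounding down: P2 14, P1 4, P4 2, P6 2, P8 8, P3 15, P7 3, P5 9 (total 57).
P6 receives 2.

2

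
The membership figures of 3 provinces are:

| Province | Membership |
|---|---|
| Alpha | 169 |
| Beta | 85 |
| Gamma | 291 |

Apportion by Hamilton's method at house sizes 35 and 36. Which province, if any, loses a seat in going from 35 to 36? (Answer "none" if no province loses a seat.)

none

At 35 seats: Alpha 11, Beta 5, Gamma 19.
At 36 seats: Alpha 11, Beta 6, Gamma 19.
No province's allocation decreased.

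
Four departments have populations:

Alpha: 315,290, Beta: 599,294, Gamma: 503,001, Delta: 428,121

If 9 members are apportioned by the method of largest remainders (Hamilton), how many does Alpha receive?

The standard divisor is 1845706/9 ≈ 205078.444.
Standard quotas: Alpha 1.5374, Beta 2.9223, Gamma 2.4527, Delta 2.0876.
Lower quotas: Alpha 1, Beta 2, Gamma 2, Delta 2 (sum 7, leaving 2 seats).
Remainders in descending order: Beta 0.9223, Alpha 0.5374, Gamma 0.4527, Delta 0.0876.
The surplus seats go to Beta, Alpha.
Alpha receives 2.

2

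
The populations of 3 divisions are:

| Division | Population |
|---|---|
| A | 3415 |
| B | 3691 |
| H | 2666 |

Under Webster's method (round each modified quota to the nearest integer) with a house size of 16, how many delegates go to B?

6

Standard divisor 9772/16 ≈ 610.75; standard quotas: A 5.591, B 6.043, H 4.365.
Rounding to the nearest integer gives A 6, B 6, H 4 — total 16, matching the house size, so no adjustment is needed.
B receives 6.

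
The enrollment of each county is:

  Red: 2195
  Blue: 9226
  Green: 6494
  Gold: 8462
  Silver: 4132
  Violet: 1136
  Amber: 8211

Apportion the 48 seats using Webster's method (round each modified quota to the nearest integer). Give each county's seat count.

Red: 3, Blue: 11, Green: 8, Gold: 10, Silver: 5, Violet: 1, Amber: 10

Standard divisor 39856/48 ≈ 830.333; standard quotas: Red 2.644, Blue 11.111, Green 7.821, Gold 10.191, Silver 4.976, Violet 1.368, Amber 9.889.
Rounding to the nearest integer gives Red 3, Blue 11, Green 8, Gold 10, Silver 5, Violet 1, Amber 10 — total 48, matching the house size, so no adjustment is needed.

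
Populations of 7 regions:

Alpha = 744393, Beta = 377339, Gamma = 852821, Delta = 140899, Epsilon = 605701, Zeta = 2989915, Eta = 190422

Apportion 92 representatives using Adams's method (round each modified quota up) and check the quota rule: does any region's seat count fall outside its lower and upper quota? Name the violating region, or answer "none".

Standard quotas: Alpha 11.605, Beta 5.882, Gamma 13.295, Delta 2.197, Epsilon 9.442, Zeta 46.611, Eta 2.969.
Adams allocation: Alpha 12, Beta 6, Gamma 13, Delta 3, Epsilon 10, Zeta 45, Eta 3.
Zeta has quota 46.611 (lower 46, upper 47) but receives 45 — outside the quota interval.

Zeta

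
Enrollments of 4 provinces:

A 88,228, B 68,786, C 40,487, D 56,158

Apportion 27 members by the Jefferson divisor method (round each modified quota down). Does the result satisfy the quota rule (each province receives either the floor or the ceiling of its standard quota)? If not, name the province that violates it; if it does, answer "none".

none

Standard quotas: A 9.391, B 7.322, C 4.310, D 5.978.
Jefferson allocation: A 10, B 7, C 4, D 6.
Every allocation lies between the lower and upper quota.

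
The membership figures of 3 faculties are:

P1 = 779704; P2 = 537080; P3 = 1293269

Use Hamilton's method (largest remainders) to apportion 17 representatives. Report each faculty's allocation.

Total 2610053; standard divisor 2610053/17 ≈ 153532.529.
Standard quotas: P1 5.0784, P2 3.4982, P3 8.4234.
Lower quotas: P1 5, P2 3, P3 8 (sum 16, leaving 1 seat).
Remainders in descending order: P2 0.4982, P3 0.4234, P1 0.0784.
Largest remainder: P2 receives the extra seat.

P1 5; P2 4; P3 8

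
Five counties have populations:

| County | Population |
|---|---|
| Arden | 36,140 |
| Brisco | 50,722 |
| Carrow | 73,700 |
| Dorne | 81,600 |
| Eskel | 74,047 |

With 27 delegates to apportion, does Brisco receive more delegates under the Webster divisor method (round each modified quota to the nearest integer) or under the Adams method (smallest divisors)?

Webster: Arden 3, Brisco 4, Carrow 6, Dorne 7, Eskel 7.
Adams: Arden 3, Brisco 5, Carrow 6, Dorne 7, Eskel 6.
Brisco gets 4 under Webster and 5 under Adams.

Adams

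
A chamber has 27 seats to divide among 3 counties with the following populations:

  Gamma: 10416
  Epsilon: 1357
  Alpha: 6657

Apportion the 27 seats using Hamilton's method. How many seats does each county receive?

Gamma 15, Epsilon 2, Alpha 10

Standard divisor: 18430 ÷ 27 ≈ 682.593.
Standard quotas: Gamma 15.2595, Epsilon 1.9880, Alpha 9.7525.
Lower quotas: Gamma 15, Epsilon 1, Alpha 9 (sum 25, leaving 2 seats).
Remainders in descending order: Epsilon 0.9880, Alpha 0.7525, Gamma 0.2595.
Largest remainders: Epsilon, Alpha receive the extra seats.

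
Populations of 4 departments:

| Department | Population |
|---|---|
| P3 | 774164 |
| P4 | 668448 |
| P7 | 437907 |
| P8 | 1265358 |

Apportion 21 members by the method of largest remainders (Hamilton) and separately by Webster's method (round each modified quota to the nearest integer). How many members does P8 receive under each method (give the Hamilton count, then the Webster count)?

Hamilton: P3 5, P4 5, P7 3, P8 8.
Webster: P3 5, P4 4, P7 3, P8 9.
P8 gets 8 under Hamilton and 9 under Webster.

8 and 9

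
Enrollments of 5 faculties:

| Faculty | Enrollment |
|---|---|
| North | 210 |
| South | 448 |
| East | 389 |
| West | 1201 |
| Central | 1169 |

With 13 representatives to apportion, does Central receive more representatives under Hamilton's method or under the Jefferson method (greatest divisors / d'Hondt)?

Hamilton: North 1, South 2, East 1, West 5, Central 4.
Jefferson: North 0, South 2, East 1, West 5, Central 5.
Central gets 4 under Hamilton and 5 under Jefferson.

Jefferson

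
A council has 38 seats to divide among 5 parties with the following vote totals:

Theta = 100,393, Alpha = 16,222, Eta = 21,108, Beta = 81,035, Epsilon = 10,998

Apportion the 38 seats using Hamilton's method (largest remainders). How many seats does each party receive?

Theta 17; Alpha 3; Eta 3; Beta 13; Epsilon 2

Standard divisor: 229756 ÷ 38 ≈ 6046.211.
Standard quotas: Theta 16.6043, Alpha 2.6830, Eta 3.4911, Beta 13.4026, Epsilon 1.8190.
Lower quotas: Theta 16, Alpha 2, Eta 3, Beta 13, Epsilon 1 (sum 35, leaving 3 seats).
Remainders in descending order: Epsilon 0.8190, Alpha 0.6830, Theta 0.6043, Eta 0.4911, Beta 0.4026.
Largest remainders: Epsilon, Alpha, Theta receive the extra seats.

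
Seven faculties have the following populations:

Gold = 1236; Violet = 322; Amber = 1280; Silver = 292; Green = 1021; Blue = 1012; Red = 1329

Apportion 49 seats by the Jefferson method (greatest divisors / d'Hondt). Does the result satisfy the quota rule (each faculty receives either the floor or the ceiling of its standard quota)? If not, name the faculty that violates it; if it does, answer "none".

none

Standard quotas: Gold 9.329, Violet 2.430, Amber 9.661, Silver 2.204, Green 7.706, Blue 7.638, Red 10.031.
Jefferson allocation: Gold 9, Violet 2, Amber 10, Silver 2, Green 8, Blue 8, Red 10.
Every allocation lies between the lower and upper quota.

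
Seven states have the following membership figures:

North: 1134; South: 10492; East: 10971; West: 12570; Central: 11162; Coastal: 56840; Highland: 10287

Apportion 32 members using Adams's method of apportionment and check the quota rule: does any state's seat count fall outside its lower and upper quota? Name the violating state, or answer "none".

Standard quotas: North 0.320, South 2.959, East 3.094, West 3.545, Central 3.148, Coastal 16.032, Highland 2.901.
Adams allocation: North 1, South 3, East 3, West 4, Central 3, Coastal 15, Highland 3.
Coastal has quota 16.032 (lower 16, upper 17) but receives 15 — outside the quota interval.

Coastal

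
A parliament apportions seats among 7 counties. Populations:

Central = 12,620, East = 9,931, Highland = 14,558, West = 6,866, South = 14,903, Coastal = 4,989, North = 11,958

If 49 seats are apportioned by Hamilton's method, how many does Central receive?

8

Total 75825; standard divisor 75825/49 ≈ 1547.449.
Standard quotas: Central 8.1554, East 6.4177, Highland 9.4077, West 4.4370, South 9.6307, Coastal 3.2240, North 7.7276.
Lower quotas: Central 8, East 6, Highland 9, West 4, South 9, Coastal 3, North 7 (sum 46, leaving 3 seats).
Remainders in descending order: North 0.7276, South 0.6307, West 0.4370, East 0.4177, Highland 0.4077, Coastal 0.2240, Central 0.1554.
The surplus seats go to North, South, West.
Central receives 8.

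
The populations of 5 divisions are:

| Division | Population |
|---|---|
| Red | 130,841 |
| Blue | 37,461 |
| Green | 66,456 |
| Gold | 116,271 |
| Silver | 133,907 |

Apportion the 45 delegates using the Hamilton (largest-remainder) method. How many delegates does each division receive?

Red=12, Blue=4, Green=6, Gold=11, Silver=12

Total 484936; standard divisor 484936/45 ≈ 10776.356.
Standard quotas: Red 12.1415, Blue 3.4762, Green 6.1668, Gold 10.7895, Silver 12.4260.
Lower quotas: Red 12, Blue 3, Green 6, Gold 10, Silver 12 (sum 43, leaving 2 seats).
Remainders in descending order: Gold 0.7895, Blue 0.4762, Silver 0.4260, Green 0.1668, Red 0.1415.
Largest remainders: Gold, Blue receive the extra seats.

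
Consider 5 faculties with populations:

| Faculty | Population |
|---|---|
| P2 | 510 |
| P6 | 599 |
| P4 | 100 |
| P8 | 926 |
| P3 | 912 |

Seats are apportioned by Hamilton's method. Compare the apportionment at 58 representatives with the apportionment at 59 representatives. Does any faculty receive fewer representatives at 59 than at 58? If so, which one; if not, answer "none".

none

At 58 seats: P2 10, P6 11, P4 2, P8 18, P3 17.
At 59 seats: P2 10, P6 11, P4 2, P8 18, P3 18.
No faculty's allocation decreased.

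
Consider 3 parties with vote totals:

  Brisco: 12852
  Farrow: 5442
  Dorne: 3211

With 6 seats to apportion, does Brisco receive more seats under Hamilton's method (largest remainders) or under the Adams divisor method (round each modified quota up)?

Hamilton: Brisco 4, Farrow 1, Dorne 1.
Adams: Brisco 3, Farrow 2, Dorne 1.
Brisco gets 4 under Hamilton and 3 under Adams.

Hamilton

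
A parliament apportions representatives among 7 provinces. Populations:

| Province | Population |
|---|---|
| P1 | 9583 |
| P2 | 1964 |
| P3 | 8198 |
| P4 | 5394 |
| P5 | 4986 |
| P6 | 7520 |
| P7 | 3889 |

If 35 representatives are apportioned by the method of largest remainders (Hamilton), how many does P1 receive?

8

The standard divisor is 41534/35 ≈ 1186.686.
Standard quotas: P1 8.0754, P2 1.6550, P3 6.9083, P4 4.5454, P5 4.2016, P6 6.3370, P7 3.2772.
Lower quotas: P1 8, P2 1, P3 6, P4 4, P5 4, P6 6, P7 3 (sum 32, leaving 3 seats).
Remainders in descending order: P3 0.9083, P2 0.6550, P4 0.5454, P6 0.3370, P7 0.2772, P5 0.2016, P1 0.0754.
The surplus seats go to P3, P2, P4.
P1 receives 8.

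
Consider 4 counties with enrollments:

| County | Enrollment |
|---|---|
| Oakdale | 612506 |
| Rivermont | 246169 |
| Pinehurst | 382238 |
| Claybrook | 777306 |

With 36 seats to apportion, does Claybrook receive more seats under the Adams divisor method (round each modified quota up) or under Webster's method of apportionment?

Adams: Oakdale 11, Rivermont 5, Pinehurst 7, Claybrook 13.
Webster: Oakdale 11, Rivermont 4, Pinehurst 7, Claybrook 14.
Claybrook gets 13 under Adams and 14 under Webster.

Webster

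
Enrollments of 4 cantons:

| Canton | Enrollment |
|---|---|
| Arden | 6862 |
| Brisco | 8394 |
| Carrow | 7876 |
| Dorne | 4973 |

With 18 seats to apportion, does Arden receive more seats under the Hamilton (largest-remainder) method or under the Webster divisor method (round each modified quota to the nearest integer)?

Hamilton: Arden 5, Brisco 5, Carrow 5, Dorne 3.
Webster: Arden 4, Brisco 6, Carrow 5, Dorne 3.
Arden gets 5 under Hamilton and 4 under Webster.

Hamilton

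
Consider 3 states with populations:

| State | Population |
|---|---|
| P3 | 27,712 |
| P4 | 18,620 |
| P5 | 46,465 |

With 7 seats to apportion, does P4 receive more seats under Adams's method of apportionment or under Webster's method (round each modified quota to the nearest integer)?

Adams: P3 2, P4 2, P5 3.
Webster: P3 2, P4 1, P5 4.
P4 gets 2 under Adams and 1 under Webster.

Adams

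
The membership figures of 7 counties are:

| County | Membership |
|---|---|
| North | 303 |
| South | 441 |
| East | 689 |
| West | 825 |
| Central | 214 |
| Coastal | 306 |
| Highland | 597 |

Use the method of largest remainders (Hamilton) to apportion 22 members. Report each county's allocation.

Standard divisor: 3375 ÷ 22 ≈ 153.409.
Standard quotas: North 1.975, South 2.875, East 4.491, West 5.378, Central 1.395, Coastal 1.995, Highland 3.892.
Lower quotas: North 1, South 2, East 4, West 5, Central 1, Coastal 1, Highland 3 (sum 17, leaving 5 seats).
Remainders in descending order: Coastal 0.995, North 0.975, Highland 0.892, South 0.875, East 0.491, Central 0.395, West 0.378.
Largest remainders: Coastal, North, Highland, South, East receive the extra seats.

North 2; South 3; East 5; West 5; Central 1; Coastal 2; Highland 4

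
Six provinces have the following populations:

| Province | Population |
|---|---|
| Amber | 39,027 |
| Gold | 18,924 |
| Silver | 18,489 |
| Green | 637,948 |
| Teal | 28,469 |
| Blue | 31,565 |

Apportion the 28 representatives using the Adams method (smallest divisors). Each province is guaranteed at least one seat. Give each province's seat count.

Amber: 2, Gold: 1, Silver: 1, Green: 21, Teal: 1, Blue: 2

Standard divisor 774422/28 ≈ 27657.929; standard quotas: Amber 1.411, Gold 0.684, Silver 0.668, Green 23.066, Teal 1.029, Blue 1.141.
Rounding up gives 2, 1, 1, 24, 2, 2 = 32 seats, so the divisor must be adjusted.
With modified divisor 30734.4: modified quotas Amber 1.270, Gold 0.616, Silver 0.602, Green 20.757, Teal 0.926, Blue 1.027.
Rounding up: Amber 2, Gold 1, Silver 1, Green 21, Teal 1, Blue 2 (total 28).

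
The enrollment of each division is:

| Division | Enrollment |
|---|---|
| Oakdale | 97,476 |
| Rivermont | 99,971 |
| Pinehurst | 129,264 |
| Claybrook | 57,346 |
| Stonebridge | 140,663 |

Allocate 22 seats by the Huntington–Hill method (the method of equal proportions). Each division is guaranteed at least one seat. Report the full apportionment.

With divisor 23506: modified quotas Oakdale 4.147, Rivermont 4.253, Pinehurst 5.499, Claybrook 2.440, Stonebridge 5.984.
Geometric-mean thresholds: Oakdale √(4·5)=4.472, Rivermont √(4·5)=4.472, Pinehurst √(5·6)=5.477, Claybrook √(2·3)=2.449, Stonebridge √(5·6)=5.477.
Each quota rounded against its threshold gives Oakdale 4, Rivermont 4, Pinehurst 6, Claybrook 2, Stonebridge 6 (total 22).

Oakdale 4; Rivermont 4; Pinehurst 6; Claybrook 2; Stonebridge 6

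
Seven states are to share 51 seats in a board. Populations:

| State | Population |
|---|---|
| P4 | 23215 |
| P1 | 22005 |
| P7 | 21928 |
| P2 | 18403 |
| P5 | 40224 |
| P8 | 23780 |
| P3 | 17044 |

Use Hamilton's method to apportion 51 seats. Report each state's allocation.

P4=7, P1=7, P7=7, P2=6, P5=12, P8=7, P3=5

The standard divisor is 166599/51 ≈ 3266.647.
Standard quotas: P4 7.1067, P1 6.7363, P7 6.7127, P2 5.6336, P5 12.3135, P8 7.2796, P3 5.2176.
Lower quotas: P4 7, P1 6, P7 6, P2 5, P5 12, P8 7, P3 5 (sum 48, leaving 3 seats).
Remainders in descending order: P1 0.7363, P7 0.7127, P2 0.6336, P5 0.3135, P8 0.2796, P3 0.2176, P4 0.1067.
The surplus seats go to P1, P7, P2.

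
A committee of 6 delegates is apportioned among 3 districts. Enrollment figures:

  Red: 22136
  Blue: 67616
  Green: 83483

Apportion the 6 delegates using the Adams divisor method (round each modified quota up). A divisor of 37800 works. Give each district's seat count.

With modified divisor 37800: modified quotas Red 0.586, Blue 1.789, Green 2.209.
Rounding up: Red 1, Blue 2, Green 3 (total 6).

Red 1, Blue 2, Green 3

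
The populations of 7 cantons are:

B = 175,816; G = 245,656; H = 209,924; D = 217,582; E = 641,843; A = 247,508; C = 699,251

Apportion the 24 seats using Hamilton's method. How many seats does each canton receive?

B=2, G=2, H=2, D=2, E=6, A=3, C=7

The standard divisor is 2437580/24 ≈ 101565.833.
Standard quotas: B 1.7311, G 2.4187, H 2.0669, D 2.1423, E 6.3195, A 2.4369, C 6.8847.
Lower quotas: B 1, G 2, H 2, D 2, E 6, A 2, C 6 (sum 21, leaving 3 seats).
Remainders in descending order: C 0.8847, B 0.7311, A 0.4369, G 0.4187, E 0.3195, D 0.1423, H 0.0669.
Largest remainders: C, B, A receive the extra seats.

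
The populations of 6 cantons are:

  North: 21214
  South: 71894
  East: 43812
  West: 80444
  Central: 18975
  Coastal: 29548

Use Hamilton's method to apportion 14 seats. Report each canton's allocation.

North=1; South=4; East=2; West=4; Central=1; Coastal=2

The standard divisor is 265887/14 ≈ 18991.929.
Standard quotas: North 1.1170, South 3.7855, East 2.3069, West 4.2357, Central 0.9991, Coastal 1.5558.
Lower quotas: North 1, South 3, East 2, West 4, Central 0, Coastal 1 (sum 11, leaving 3 seats).
Remainders in descending order: Central 0.9991, South 0.7855, Coastal 0.5558, East 0.3069, West 0.2357, North 0.1170.
The surplus seats go to Central, South, Coastal.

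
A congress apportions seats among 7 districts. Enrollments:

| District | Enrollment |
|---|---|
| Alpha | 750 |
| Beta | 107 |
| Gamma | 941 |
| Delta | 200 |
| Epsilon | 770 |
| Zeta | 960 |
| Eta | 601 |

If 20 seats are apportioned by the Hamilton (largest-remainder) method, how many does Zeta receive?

4

Total 4329; standard divisor 4329/20 ≈ 216.45.
Standard quotas: Alpha 3.465, Beta 0.494, Gamma 4.347, Delta 0.924, Epsilon 3.557, Zeta 4.435, Eta 2.777.
Lower quotas: Alpha 3, Beta 0, Gamma 4, Delta 0, Epsilon 3, Zeta 4, Eta 2 (sum 16, leaving 4 seats).
Remainders in descending order: Delta 0.924, Eta 0.777, Epsilon 0.557, Beta 0.494, Alpha 0.465, Zeta 0.435, Gamma 0.347.
Largest remainders: Delta, Eta, Epsilon, Beta receive the extra seats.
Zeta receives 4.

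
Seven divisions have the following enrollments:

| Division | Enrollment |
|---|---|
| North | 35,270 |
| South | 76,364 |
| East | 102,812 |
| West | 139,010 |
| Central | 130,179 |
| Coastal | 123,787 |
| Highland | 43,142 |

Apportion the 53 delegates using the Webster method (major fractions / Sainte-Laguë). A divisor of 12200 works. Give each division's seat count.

North=3; South=6; East=8; West=11; Central=11; Coastal=10; Highland=4

With modified divisor 12200: modified quotas North 2.891, South 6.259, East 8.427, West 11.394, Central 10.670, Coastal 10.146, Highland 3.536.
Rounding to the nearest integer: North 3, South 6, East 8, West 11, Central 11, Coastal 10, Highland 4 (total 53).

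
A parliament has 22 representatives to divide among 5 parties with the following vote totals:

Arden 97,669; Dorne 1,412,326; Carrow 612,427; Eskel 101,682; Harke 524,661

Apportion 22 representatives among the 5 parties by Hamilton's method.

The standard divisor is 2748765/22 ≈ 124943.864.
Standard quotas: Arden 0.7817, Dorne 11.3037, Carrow 4.9016, Eskel 0.8138, Harke 4.1992.
Lower quotas: Arden 0, Dorne 11, Carrow 4, Eskel 0, Harke 4 (sum 19, leaving 3 seats).
Remainders in descending order: Carrow 0.9016, Eskel 0.8138, Arden 0.7817, Dorne 0.3037, Harke 0.1992.
The surplus seats go to Carrow, Eskel, Arden.

Arden=1, Dorne=11, Carrow=5, Eskel=1, Harke=4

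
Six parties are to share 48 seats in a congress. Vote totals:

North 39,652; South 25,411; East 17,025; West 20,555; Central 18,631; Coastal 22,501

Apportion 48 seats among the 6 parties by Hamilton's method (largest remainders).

The standard divisor is 143775/48 ≈ 2995.312.
Standard quotas: North 13.2380, South 8.4836, East 5.6839, West 6.8624, Central 6.2201, Coastal 7.5121.
Lower quotas: North 13, South 8, East 5, West 6, Central 6, Coastal 7 (sum 45, leaving 3 seats).
Remainders in descending order: West 0.8624, East 0.6839, Coastal 0.5121, South 0.4836, North 0.2380, Central 0.2201.
Largest remainders: West, East, Coastal receive the extra seats.

North 13, South 8, East 6, West 7, Central 6, Coastal 8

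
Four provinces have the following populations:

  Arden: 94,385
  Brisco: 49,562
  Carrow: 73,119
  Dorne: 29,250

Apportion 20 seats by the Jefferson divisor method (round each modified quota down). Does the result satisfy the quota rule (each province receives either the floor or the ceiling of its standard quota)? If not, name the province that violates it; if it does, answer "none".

Standard quotas: Arden 7.664, Brisco 4.024, Carrow 5.937, Dorne 2.375.
Jefferson allocation: Arden 8, Brisco 4, Carrow 6, Dorne 2.
Every allocation lies between the lower and upper quota.

none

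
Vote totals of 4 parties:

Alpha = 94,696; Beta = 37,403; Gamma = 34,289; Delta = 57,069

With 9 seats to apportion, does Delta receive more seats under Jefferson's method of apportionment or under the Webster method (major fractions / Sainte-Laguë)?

Jefferson

Jefferson: Alpha 4, Beta 1, Gamma 1, Delta 3.
Webster: Alpha 4, Beta 2, Gamma 1, Delta 2.
Delta gets 3 under Jefferson and 2 under Webster.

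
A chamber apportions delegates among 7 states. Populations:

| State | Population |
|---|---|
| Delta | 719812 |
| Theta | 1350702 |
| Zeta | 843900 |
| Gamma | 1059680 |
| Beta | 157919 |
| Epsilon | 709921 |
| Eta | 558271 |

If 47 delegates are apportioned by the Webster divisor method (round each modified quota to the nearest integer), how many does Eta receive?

Standard divisor 5400205/47 ≈ 114897.979; standard quotas: Delta 6.265, Theta 11.756, Zeta 7.345, Gamma 9.223, Beta 1.374, Epsilon 6.179, Eta 4.859.
Rounding to the nearest integer gives 6, 12, 7, 9, 1, 6, 5 = 46 seats, so the divisor must be adjusted.
With modified divisor 112000: modified quotas Delta 6.427, Theta 12.060, Zeta 7.535, Gamma 9.461, Beta 1.410, Epsilon 6.339, Eta 4.985.
Rounding to the nearest integer: Delta 6, Theta 12, Zeta 8, Gamma 9, Beta 1, Epsilon 6, Eta 5 (total 47).
Eta receives 5.

5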